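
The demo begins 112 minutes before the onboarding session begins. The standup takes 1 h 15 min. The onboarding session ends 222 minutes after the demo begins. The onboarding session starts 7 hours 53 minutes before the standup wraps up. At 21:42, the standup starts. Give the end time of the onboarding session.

16:54

The standup ends at 21:42 + 75 min = 22:57.
The onboarding session starts at 22:57 − 473 min = 15:04.
The demo starts at 15:04 − 112 min = 13:12.
The onboarding session ends at 13:12 + 222 min = 16:54.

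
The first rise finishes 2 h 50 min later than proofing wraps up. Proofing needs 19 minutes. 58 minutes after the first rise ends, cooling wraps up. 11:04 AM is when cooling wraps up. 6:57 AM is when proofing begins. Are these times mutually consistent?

Yes

Proofing ends at 6:57 AM + 19 min = 7:16 AM.
The first rise ends at 7:16 AM + 170 min = 10:06 AM.
Cooling ends at 10:06 AM + 58 min = 11:04 AM.
That matches the stated 11:04 AM, so the schedule is consistent.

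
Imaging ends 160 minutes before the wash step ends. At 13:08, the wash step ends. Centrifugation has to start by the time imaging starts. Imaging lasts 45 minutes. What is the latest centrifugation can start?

Imaging ends at 13:08 − 160 min = 10:28.
Imaging starts at 10:28 − 45 min = 09:43.
Centrifugation is bounded by imaging, so the latest it can start is 09:43.

09:43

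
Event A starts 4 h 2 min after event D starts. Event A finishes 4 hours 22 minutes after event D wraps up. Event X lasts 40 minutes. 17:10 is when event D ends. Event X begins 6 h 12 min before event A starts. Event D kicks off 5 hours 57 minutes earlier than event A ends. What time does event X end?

Event A ends at 17:10 + 262 min = 21:32.
Event D starts at 21:32 − 357 min = 15:35.
Event A starts at 15:35 + 242 min = 19:37.
Event X starts at 19:37 − 372 min = 13:25.
Event X ends at 13:25 + 40 min = 14:05.

14:05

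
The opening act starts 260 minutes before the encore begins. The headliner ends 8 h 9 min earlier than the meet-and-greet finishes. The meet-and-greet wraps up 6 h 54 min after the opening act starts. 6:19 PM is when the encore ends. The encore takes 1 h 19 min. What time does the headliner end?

The encore starts at 6:19 PM − 79 min = 5:00 PM.
The opening act starts at 5:00 PM − 260 min = 12:40 PM.
The meet-and-greet ends at 12:40 PM + 414 min = 7:34 PM.
The headliner ends at 7:34 PM − 489 min = 11:25 AM.

11:25 AM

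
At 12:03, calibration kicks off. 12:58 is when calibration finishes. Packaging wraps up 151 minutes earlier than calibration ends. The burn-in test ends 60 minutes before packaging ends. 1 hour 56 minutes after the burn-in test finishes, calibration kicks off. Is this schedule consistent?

Packaging ends at 12:58 − 151 min = 10:27.
The burn-in test ends at 10:27 − 60 min = 09:27.
Calibration starts at 09:27 + 116 min = 11:23.
But calibration is also said to start at 12:03 — a 40-minute conflict.

No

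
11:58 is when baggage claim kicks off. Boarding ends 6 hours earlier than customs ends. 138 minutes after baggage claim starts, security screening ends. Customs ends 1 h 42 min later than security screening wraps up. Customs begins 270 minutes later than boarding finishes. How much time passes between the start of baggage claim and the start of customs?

150 minutes

Security screening ends at 11:58 + 138 min = 14:16.
Customs ends at 14:16 + 102 min = 15:58.
Boarding ends at 15:58 − 360 min = 09:58.
Customs starts at 09:58 + 270 min = 14:28.
From 11:58 to 14:28 is 150 minutes.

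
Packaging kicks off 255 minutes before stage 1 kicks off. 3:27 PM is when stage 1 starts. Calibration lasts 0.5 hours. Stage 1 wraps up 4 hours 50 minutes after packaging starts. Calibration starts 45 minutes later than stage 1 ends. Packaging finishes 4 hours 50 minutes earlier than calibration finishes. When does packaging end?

12:27 PM

Packaging starts at 3:27 PM − 255 min = 11:12 AM.
Stage 1 ends at 11:12 AM + 290 min = 4:02 PM.
Calibration starts at 4:02 PM + 45 min = 4:47 PM.
Calibration ends at 4:47 PM + 30 min = 5:17 PM.
Packaging ends at 5:17 PM − 290 min = 12:27 PM.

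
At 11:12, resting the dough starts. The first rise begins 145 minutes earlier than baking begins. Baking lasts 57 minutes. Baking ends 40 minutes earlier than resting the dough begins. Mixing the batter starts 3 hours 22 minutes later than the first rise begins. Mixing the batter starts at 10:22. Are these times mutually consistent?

No

Baking ends at 11:12 − 40 min = 10:32.
Baking starts at 10:32 − 57 min = 09:35.
The first rise starts at 09:35 − 145 min = 07:10.
Mixing the batter starts at 07:10 + 202 min = 10:32.
But mixing the batter is also said to start at 10:22 — a 10-minute conflict.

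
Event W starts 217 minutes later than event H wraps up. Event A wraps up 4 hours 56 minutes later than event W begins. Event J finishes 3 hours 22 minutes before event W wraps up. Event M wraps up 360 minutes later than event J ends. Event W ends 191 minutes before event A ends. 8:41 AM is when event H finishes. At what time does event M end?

Event W starts at 8:41 AM + 217 min = 12:18 PM.
Event A ends at 12:18 PM + 296 min = 5:14 PM.
Event W ends at 5:14 PM − 191 min = 2:03 PM.
Event J ends at 2:03 PM − 202 min = 10:41 AM.
Event M ends at 10:41 AM + 360 min = 4:41 PM.

4:41 PM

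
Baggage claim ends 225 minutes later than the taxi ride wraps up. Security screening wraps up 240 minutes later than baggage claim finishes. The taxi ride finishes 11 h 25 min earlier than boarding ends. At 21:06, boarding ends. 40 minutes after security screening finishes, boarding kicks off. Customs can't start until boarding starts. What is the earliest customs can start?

The taxi ride ends at 21:06 − 685 min = 09:41.
Baggage claim ends at 09:41 + 225 min = 13:26.
Security screening ends at 13:26 + 240 min = 17:26.
Boarding starts at 17:26 + 40 min = 18:06.
Customs is bounded by boarding, so the earliest it can start is 18:06.

18:06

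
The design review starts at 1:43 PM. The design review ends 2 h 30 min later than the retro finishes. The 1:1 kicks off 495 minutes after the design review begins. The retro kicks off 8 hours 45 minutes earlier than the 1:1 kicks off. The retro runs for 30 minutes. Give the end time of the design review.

4:13 PM

The 1:1 starts at 1:43 PM + 495 min = 9:58 PM.
The retro starts at 9:58 PM − 525 min = 1:13 PM.
The retro ends at 1:13 PM + 30 min = 1:43 PM.
The design review ends at 1:43 PM + 150 min = 4:13 PM.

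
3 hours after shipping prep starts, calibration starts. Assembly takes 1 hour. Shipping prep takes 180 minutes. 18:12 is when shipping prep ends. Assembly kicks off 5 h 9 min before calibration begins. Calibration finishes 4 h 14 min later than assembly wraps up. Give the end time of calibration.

Shipping prep starts at 18:12 − 180 min = 15:12.
Calibration starts at 15:12 + 180 min = 18:12.
Assembly starts at 18:12 − 309 min = 13:03.
Assembly ends at 13:03 + 60 min = 14:03.
Calibration ends at 14:03 + 254 min = 18:17.

18:17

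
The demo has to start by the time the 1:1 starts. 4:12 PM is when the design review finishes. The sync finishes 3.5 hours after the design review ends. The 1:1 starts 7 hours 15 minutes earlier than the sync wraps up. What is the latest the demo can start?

The sync ends at 4:12 PM + 210 min = 7:42 PM.
The 1:1 starts at 7:42 PM − 435 min = 12:27 PM.
The demo is bounded by the 1:1, so the latest it can start is 12:27 PM.

12:27 PM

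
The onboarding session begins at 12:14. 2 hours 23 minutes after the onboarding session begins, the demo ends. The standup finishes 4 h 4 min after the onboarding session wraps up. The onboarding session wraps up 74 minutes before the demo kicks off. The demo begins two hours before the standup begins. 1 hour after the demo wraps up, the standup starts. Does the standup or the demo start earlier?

the demo

The demo ends at 12:14 + 143 min = 14:37.
The standup starts at 14:37 + 60 min = 15:37.
The demo starts at 15:37 − 120 min = 13:37.
The standup starts at 15:37 and the demo starts at 13:37, so the demo is first.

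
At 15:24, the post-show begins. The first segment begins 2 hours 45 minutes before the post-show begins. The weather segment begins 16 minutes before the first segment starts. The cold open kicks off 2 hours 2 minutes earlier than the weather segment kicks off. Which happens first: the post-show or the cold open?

The first segment starts at 15:24 − 165 min = 12:39.
The weather segment starts at 12:39 − 16 min = 12:23.
The cold open starts at 12:23 − 122 min = 10:21.
The post-show starts at 15:24 and the cold open starts at 10:21, so the cold open is first.

the cold open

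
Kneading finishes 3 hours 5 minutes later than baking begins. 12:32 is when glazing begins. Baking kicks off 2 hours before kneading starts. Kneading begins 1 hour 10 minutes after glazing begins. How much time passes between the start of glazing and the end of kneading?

2 hours 15 minutes

Kneading starts at 12:32 + 70 min = 13:42.
Baking starts at 13:42 − 120 min = 11:42.
Kneading ends at 11:42 + 185 min = 14:47.
From 12:32 to 14:47 is 2 hours 15 minutes.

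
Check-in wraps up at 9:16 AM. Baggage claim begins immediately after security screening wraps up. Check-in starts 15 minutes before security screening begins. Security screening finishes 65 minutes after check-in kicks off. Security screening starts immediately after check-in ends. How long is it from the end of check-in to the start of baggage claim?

Security screening starts at 9:16 AM.
Check-in starts at 9:16 AM − 15 min = 9:01 AM.
Security screening ends at 9:01 AM + 65 min = 10:06 AM.
So baggage claim starts at 10:06 AM.
From 9:16 AM to 10:06 AM is 50 minutes.

50 minutes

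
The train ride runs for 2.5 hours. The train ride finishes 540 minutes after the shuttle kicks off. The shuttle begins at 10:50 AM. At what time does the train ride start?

The train ride ends at 10:50 AM + 540 min = 7:50 PM.
The train ride starts at 7:50 PM − 150 min = 5:20 PM.

5:20 PM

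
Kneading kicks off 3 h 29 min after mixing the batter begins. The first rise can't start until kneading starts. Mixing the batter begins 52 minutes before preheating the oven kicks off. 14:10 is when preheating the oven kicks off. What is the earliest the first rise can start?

16:47

Mixing the batter starts at 14:10 − 52 min = 13:18.
Kneading starts at 13:18 + 209 min = 16:47.
The first rise is bounded by kneading, so the earliest it can start is 16:47.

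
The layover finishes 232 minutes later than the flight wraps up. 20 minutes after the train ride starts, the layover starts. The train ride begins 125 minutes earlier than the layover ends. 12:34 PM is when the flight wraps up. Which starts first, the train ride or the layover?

the train ride

The layover ends at 12:34 PM + 232 min = 4:26 PM.
The train ride starts at 4:26 PM − 125 min = 2:21 PM.
The layover starts at 2:21 PM + 20 min = 2:41 PM.
The train ride starts at 2:21 PM and the layover starts at 2:41 PM, so the train ride is first.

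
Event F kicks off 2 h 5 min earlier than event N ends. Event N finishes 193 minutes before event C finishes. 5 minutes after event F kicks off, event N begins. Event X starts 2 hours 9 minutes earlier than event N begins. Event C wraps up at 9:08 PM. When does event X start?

1:46 PM

Event N ends at 9:08 PM − 193 min = 5:55 PM.
Event F starts at 5:55 PM − 125 min = 3:50 PM.
Event N starts at 3:50 PM + 5 min = 3:55 PM.
Event X starts at 3:55 PM − 129 min = 1:46 PM.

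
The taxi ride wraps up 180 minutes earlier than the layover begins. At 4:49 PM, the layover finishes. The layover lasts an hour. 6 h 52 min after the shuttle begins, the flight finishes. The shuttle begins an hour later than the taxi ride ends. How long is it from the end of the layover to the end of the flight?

The layover starts at 4:49 PM − 60 min = 3:49 PM.
The taxi ride ends at 3:49 PM − 180 min = 12:49 PM.
The shuttle starts at 12:49 PM + 60 min = 1:49 PM.
The flight ends at 1:49 PM + 412 min = 8:41 PM.
From 4:49 PM to 8:41 PM is 3 hours 52 minutes.

3 hours 52 minutes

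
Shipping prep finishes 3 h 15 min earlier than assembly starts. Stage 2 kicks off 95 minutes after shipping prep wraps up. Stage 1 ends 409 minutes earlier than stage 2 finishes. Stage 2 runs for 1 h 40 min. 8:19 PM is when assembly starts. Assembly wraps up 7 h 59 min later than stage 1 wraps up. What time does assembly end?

Shipping prep ends at 8:19 PM − 195 min = 5:04 PM.
Stage 2 starts at 5:04 PM + 95 min = 6:39 PM.
Stage 2 ends at 6:39 PM + 100 min = 8:19 PM.
Stage 1 ends at 8:19 PM − 409 min = 1:30 PM.
Assembly ends at 1:30 PM + 479 min = 9:29 PM.

9:29 PM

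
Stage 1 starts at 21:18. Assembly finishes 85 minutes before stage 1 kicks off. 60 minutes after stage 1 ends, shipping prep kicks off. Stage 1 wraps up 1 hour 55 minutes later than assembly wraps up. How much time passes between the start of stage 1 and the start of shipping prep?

1 h 30 min

Assembly ends at 21:18 − 85 min = 19:53.
Stage 1 ends at 19:53 + 115 min = 21:48.
Shipping prep starts at 21:48 + 60 min = 22:48.
From 21:18 to 22:48 is 1 h 30 min.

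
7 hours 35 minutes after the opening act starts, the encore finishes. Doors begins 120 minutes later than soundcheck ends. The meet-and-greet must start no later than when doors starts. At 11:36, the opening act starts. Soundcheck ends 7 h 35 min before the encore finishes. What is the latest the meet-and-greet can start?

13:36

The encore ends at 11:36 + 455 min = 19:11.
Soundcheck ends at 19:11 − 455 min = 11:36.
Doors starts at 11:36 + 120 min = 13:36.
The meet-and-greet is bounded by doors, so the latest it can start is 13:36.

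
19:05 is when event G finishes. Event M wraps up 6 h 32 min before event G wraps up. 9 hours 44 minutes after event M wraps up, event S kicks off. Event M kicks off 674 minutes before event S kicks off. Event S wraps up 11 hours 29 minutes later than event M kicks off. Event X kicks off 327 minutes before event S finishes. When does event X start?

17:05

Event M ends at 19:05 − 392 min = 12:33.
Event S starts at 12:33 + 584 min = 22:17.
Event M starts at 22:17 − 674 min = 11:03.
Event S ends at 11:03 + 689 min = 22:32.
Event X starts at 22:32 − 327 min = 17:05.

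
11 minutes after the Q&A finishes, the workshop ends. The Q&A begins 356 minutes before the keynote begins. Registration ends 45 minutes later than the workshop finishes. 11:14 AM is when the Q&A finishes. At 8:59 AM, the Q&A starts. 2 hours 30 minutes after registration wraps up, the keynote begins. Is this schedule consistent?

The workshop ends at 11:14 AM + 11 min = 11:25 AM.
Registration ends at 11:25 AM + 45 min = 12:10 PM.
The keynote starts at 12:10 PM + 150 min = 2:40 PM.
The Q&A starts at 2:40 PM − 356 min = 8:44 AM.
But the Q&A is also said to start at 8:59 AM — a 15-minute conflict.

No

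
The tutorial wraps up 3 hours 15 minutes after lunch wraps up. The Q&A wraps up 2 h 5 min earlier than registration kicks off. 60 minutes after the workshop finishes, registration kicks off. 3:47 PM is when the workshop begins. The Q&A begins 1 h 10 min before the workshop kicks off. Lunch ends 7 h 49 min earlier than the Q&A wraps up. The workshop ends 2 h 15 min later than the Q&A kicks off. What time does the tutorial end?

The Q&A starts at 3:47 PM − 70 min = 2:37 PM.
The workshop ends at 2:37 PM + 135 min = 4:52 PM.
Registration starts at 4:52 PM + 60 min = 5:52 PM.
The Q&A ends at 5:52 PM − 125 min = 3:47 PM.
Lunch ends at 3:47 PM − 469 min = 7:58 AM.
The tutorial ends at 7:58 AM + 195 min = 11:13 AM.

11:13 AM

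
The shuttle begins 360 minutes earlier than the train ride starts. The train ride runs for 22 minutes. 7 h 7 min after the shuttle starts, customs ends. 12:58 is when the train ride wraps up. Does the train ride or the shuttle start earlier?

the shuttle

The train ride starts at 12:58 − 22 min = 12:36.
The shuttle starts at 12:36 − 360 min = 06:36.
The train ride starts at 12:36 and the shuttle starts at 06:36, so the shuttle is first.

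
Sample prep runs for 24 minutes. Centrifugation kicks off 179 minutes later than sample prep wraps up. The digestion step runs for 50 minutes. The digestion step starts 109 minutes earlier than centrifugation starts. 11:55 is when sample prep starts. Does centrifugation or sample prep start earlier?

sample prep

Sample prep ends at 11:55 + 24 min = 12:19.
Centrifugation starts at 12:19 + 179 min = 15:18.
Centrifugation starts at 15:18 and sample prep starts at 11:55, so sample prep is first.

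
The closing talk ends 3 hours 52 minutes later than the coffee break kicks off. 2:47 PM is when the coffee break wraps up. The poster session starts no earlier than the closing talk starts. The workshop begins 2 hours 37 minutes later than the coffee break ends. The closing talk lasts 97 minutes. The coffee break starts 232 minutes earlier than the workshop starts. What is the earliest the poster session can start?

3:47 PM

The workshop starts at 2:47 PM + 157 min = 5:24 PM.
The coffee break starts at 5:24 PM − 232 min = 1:32 PM.
The closing talk ends at 1:32 PM + 232 min = 5:24 PM.
The closing talk starts at 5:24 PM − 97 min = 3:47 PM.
The poster session is bounded by the closing talk, so the earliest it can start is 3:47 PM.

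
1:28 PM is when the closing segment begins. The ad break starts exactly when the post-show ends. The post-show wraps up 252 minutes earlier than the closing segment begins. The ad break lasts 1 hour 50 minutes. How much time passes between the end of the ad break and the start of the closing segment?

2 hours 22 minutes

The post-show ends at 1:28 PM − 252 min = 9:16 AM.
So the ad break starts at 9:16 AM.
The ad break ends at 9:16 AM + 110 min = 11:06 AM.
From 11:06 AM to 1:28 PM is 2 hours 22 minutes.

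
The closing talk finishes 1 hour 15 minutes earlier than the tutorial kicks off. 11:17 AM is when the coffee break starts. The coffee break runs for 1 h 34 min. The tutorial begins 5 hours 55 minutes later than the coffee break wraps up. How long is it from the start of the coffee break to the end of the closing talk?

6 hours 14 minutes

The coffee break ends at 11:17 AM + 94 min = 12:51 PM.
The tutorial starts at 12:51 PM + 355 min = 6:46 PM.
The closing talk ends at 6:46 PM − 75 min = 5:31 PM.
From 11:17 AM to 5:31 PM is 6 hours 14 minutes.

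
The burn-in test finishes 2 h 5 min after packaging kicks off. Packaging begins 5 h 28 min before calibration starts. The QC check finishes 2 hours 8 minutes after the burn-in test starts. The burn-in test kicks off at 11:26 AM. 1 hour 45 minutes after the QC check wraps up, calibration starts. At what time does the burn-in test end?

11:56 AM

The QC check ends at 11:26 AM + 128 min = 1:34 PM.
Calibration starts at 1:34 PM + 105 min = 3:19 PM.
Packaging starts at 3:19 PM − 328 min = 9:51 AM.
The burn-in test ends at 9:51 AM + 125 min = 11:56 AM.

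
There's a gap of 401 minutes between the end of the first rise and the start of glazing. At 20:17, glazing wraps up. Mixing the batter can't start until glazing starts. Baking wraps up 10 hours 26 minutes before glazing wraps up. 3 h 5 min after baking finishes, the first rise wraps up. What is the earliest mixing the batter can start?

19:37

Baking ends at 20:17 − 626 min = 09:51.
The first rise ends at 09:51 + 185 min = 12:56.
Glazing starts at 12:56 + 401 min = 19:37.
Mixing the batter is bounded by glazing, so the earliest it can start is 19:37.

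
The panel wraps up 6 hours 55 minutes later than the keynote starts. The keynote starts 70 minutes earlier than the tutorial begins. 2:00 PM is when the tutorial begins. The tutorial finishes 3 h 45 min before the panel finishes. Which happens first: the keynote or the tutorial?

the keynote

The keynote starts at 2:00 PM − 70 min = 12:50 PM.
The keynote starts at 12:50 PM and the tutorial starts at 2:00 PM, so the keynote is first.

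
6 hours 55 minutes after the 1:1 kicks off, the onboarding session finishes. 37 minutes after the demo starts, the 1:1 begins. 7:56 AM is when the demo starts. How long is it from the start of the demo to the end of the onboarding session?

The 1:1 starts at 7:56 AM + 37 min = 8:33 AM.
The onboarding session ends at 8:33 AM + 415 min = 3:28 PM.
From 7:56 AM to 3:28 PM is 452 minutes.

452 minutes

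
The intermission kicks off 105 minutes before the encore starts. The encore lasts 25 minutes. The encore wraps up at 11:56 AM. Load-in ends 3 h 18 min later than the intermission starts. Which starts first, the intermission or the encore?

the intermission

The encore starts at 11:56 AM − 25 min = 11:31 AM.
The intermission starts at 11:31 AM − 105 min = 9:46 AM.
The intermission starts at 9:46 AM and the encore starts at 11:31 AM, so the intermission is first.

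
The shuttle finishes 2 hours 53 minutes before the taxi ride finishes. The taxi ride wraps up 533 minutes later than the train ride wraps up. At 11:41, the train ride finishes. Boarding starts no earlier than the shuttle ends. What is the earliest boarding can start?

The taxi ride ends at 11:41 + 533 min = 20:34.
The shuttle ends at 20:34 − 173 min = 17:41.
Boarding is bounded by the shuttle, so the earliest it can start is 17:41.

17:41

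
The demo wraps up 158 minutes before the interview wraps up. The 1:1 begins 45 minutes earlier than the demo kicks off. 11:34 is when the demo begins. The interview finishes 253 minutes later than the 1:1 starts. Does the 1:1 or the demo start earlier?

the 1:1

The 1:1 starts at 11:34 − 45 min = 10:49.
The 1:1 starts at 10:49 and the demo starts at 11:34, so the 1:1 is first.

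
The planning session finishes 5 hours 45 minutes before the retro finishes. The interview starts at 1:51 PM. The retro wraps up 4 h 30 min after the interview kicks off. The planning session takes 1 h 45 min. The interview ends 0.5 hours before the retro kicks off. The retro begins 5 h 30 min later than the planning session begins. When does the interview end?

The retro ends at 1:51 PM + 270 min = 6:21 PM.
The planning session ends at 6:21 PM − 345 min = 12:36 PM.
The planning session starts at 12:36 PM − 105 min = 10:51 AM.
The retro starts at 10:51 AM + 330 min = 4:21 PM.
The interview ends at 4:21 PM − 30 min = 3:51 PM.

3:51 PM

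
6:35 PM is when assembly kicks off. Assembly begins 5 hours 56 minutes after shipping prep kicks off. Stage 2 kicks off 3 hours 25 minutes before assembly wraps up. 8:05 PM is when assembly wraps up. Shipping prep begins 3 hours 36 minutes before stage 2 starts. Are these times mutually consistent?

Stage 2 starts at 8:05 PM − 205 min = 4:40 PM.
Shipping prep starts at 4:40 PM − 216 min = 1:04 PM.
Assembly starts at 1:04 PM + 356 min = 7:00 PM.
But assembly is also said to start at 6:35 PM — a 25-minute conflict.

No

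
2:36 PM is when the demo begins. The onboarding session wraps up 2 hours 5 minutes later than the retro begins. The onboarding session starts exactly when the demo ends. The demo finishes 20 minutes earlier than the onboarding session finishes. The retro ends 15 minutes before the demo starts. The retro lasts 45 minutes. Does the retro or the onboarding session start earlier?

The retro ends at 2:36 PM − 15 min = 2:21 PM.
The retro starts at 2:21 PM − 45 min = 1:36 PM.
The onboarding session ends at 1:36 PM + 125 min = 3:41 PM.
The demo ends at 3:41 PM − 20 min = 3:21 PM.
So the onboarding session starts at 3:21 PM.
The retro starts at 1:36 PM and the onboarding session starts at 3:21 PM, so the retro is first.

the retro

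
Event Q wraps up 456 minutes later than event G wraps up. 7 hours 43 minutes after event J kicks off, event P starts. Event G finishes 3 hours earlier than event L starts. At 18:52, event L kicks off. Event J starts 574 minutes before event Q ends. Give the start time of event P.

21:37

Event G ends at 18:52 − 180 min = 15:52.
Event Q ends at 15:52 + 456 min = 23:28.
Event J starts at 23:28 − 574 min = 13:54.
Event P starts at 13:54 + 463 min = 21:37.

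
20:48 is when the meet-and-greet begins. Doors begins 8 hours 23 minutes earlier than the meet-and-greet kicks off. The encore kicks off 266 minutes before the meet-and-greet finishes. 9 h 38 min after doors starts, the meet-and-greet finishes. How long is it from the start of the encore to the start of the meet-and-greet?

Doors starts at 20:48 − 503 min = 12:25.
The meet-and-greet ends at 12:25 + 578 min = 22:03.
The encore starts at 22:03 − 266 min = 17:37.
From 17:37 to 20:48 is 3 h 11 min.

3 h 11 min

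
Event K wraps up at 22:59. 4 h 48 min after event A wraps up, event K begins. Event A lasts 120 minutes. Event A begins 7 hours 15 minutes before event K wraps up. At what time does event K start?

Event A starts at 22:59 − 435 min = 15:44.
Event A ends at 15:44 + 120 min = 17:44.
Event K starts at 17:44 + 288 min = 22:32.

22:32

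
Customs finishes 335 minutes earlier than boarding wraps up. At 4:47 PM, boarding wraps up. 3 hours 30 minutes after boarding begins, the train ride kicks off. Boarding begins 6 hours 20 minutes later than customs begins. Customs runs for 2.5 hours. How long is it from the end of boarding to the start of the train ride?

Customs ends at 4:47 PM − 335 min = 11:12 AM.
Customs starts at 11:12 AM − 150 min = 8:42 AM.
Boarding starts at 8:42 AM + 380 min = 3:02 PM.
The train ride starts at 3:02 PM + 210 min = 6:32 PM.
From 4:47 PM to 6:32 PM is 1 h 45 min.

1 h 45 min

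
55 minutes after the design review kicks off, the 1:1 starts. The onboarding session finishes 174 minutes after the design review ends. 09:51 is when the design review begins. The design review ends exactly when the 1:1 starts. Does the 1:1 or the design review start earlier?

The 1:1 starts at 09:51 + 55 min = 10:46.
The 1:1 starts at 10:46 and the design review starts at 09:51, so the design review is first.

the design review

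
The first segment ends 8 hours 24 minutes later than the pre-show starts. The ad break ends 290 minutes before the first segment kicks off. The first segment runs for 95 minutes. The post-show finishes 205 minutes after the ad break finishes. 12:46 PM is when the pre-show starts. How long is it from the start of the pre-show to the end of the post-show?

324 minutes

The first segment ends at 12:46 PM + 504 min = 9:10 PM.
The first segment starts at 9:10 PM − 95 min = 7:35 PM.
The ad break ends at 7:35 PM − 290 min = 2:45 PM.
The post-show ends at 2:45 PM + 205 min = 6:10 PM.
From 12:46 PM to 6:10 PM is 324 minutes.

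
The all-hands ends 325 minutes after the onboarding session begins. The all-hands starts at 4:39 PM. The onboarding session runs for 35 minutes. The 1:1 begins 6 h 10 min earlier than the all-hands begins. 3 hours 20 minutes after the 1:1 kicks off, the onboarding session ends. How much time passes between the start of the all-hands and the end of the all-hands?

120 minutes

The 1:1 starts at 4:39 PM − 370 min = 10:29 AM.
The onboarding session ends at 10:29 AM + 200 min = 1:49 PM.
The onboarding session starts at 1:49 PM − 35 min = 1:14 PM.
The all-hands ends at 1:14 PM + 325 min = 6:39 PM.
From 4:39 PM to 6:39 PM is 120 minutes.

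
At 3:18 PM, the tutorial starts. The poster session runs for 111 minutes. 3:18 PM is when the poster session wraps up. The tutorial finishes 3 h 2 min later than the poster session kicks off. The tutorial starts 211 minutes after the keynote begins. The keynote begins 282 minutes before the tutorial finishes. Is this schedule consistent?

Yes

The poster session starts at 3:18 PM − 111 min = 1:27 PM.
The tutorial ends at 1:27 PM + 182 min = 4:29 PM.
The keynote starts at 4:29 PM − 282 min = 11:47 AM.
The tutorial starts at 11:47 AM + 211 min = 3:18 PM.
That matches the stated 3:18 PM, so the schedule is consistent.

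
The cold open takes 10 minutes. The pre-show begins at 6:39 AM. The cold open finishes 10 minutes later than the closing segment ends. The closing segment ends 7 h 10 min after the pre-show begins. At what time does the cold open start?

The closing segment ends at 6:39 AM + 430 min = 1:49 PM.
The cold open ends at 1:49 PM + 10 min = 1:59 PM.
The cold open starts at 1:59 PM − 10 min = 1:49 PM.

1:49 PM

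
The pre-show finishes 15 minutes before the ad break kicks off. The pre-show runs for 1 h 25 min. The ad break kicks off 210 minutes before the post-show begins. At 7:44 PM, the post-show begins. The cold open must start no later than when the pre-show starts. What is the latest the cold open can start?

The ad break starts at 7:44 PM − 210 min = 4:14 PM.
The pre-show ends at 4:14 PM − 15 min = 3:59 PM.
The pre-show starts at 3:59 PM − 85 min = 2:34 PM.
The cold open is bounded by the pre-show, so the latest it can start is 2:34 PM.

2:34 PM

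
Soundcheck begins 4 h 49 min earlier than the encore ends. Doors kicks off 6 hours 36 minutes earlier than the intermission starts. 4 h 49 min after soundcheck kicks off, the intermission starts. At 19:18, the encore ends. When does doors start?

Soundcheck starts at 19:18 − 289 min = 14:29.
The intermission starts at 14:29 + 289 min = 19:18.
Doors starts at 19:18 − 396 min = 12:42.

12:42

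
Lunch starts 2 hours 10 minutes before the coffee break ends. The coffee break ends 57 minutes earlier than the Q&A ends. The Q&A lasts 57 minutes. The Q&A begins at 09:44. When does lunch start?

The Q&A ends at 09:44 + 57 min = 10:41.
The coffee break ends at 10:41 − 57 min = 09:44.
Lunch starts at 09:44 − 130 min = 07:34.

07:34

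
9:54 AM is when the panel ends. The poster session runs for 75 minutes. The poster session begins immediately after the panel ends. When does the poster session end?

11:09 AM

The poster session starts at 9:54 AM.
The poster session ends at 9:54 AM + 75 min = 11:09 AM.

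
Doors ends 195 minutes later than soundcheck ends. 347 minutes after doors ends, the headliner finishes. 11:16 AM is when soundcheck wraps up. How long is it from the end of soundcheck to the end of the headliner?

9 h 2 min

Doors ends at 11:16 AM + 195 min = 2:31 PM.
The headliner ends at 2:31 PM + 347 min = 8:18 PM.
From 11:16 AM to 8:18 PM is 9 h 2 min.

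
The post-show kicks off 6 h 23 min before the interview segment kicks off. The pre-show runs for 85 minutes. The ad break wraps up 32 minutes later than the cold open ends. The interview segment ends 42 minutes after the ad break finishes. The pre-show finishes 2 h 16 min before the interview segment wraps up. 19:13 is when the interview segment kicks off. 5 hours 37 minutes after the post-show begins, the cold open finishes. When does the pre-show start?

16:00

The post-show starts at 19:13 − 383 min = 12:50.
The cold open ends at 12:50 + 337 min = 18:27.
The ad break ends at 18:27 + 32 min = 18:59.
The interview segment ends at 18:59 + 42 min = 19:41.
The pre-show ends at 19:41 − 136 min = 17:25.
The pre-show starts at 17:25 − 85 min = 16:00.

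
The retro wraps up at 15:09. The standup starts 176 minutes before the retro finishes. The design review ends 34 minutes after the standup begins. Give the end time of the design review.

The standup starts at 15:09 − 176 min = 12:13.
The design review ends at 12:13 + 34 min = 12:47.

12:47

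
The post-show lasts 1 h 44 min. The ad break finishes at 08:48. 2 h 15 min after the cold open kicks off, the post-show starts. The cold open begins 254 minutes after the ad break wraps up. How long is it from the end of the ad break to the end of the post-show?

The cold open starts at 08:48 + 254 min = 13:02.
The post-show starts at 13:02 + 135 min = 15:17.
The post-show ends at 15:17 + 104 min = 17:01.
From 08:48 to 17:01 is 8 h 13 min.

8 h 13 min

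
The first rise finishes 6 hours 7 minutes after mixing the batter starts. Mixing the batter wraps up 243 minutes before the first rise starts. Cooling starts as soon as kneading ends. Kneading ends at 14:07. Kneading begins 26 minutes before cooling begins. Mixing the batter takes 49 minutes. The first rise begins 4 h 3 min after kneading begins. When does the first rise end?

18:59

Cooling starts at 14:07.
Kneading starts at 14:07 − 26 min = 13:41.
The first rise starts at 13:41 + 243 min = 17:44.
Mixing the batter ends at 17:44 − 243 min = 13:41.
Mixing the batter starts at 13:41 − 49 min = 12:52.
The first rise ends at 12:52 + 367 min = 18:59.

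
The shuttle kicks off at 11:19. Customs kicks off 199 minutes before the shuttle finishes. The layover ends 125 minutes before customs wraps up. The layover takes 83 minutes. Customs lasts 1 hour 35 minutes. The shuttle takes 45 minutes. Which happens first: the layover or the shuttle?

the layover

The shuttle ends at 11:19 + 45 min = 12:04.
Customs starts at 12:04 − 199 min = 08:45.
Customs ends at 08:45 + 95 min = 10:20.
The layover ends at 10:20 − 125 min = 08:15.
The layover starts at 08:15 − 83 min = 06:52.
The layover starts at 06:52 and the shuttle starts at 11:19, so the layover is first.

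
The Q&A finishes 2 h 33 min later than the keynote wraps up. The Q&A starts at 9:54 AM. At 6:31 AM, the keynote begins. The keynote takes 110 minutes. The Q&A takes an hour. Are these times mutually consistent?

The keynote ends at 6:31 AM + 110 min = 8:21 AM.
The Q&A ends at 8:21 AM + 153 min = 10:54 AM.
The Q&A starts at 10:54 AM − 60 min = 9:54 AM.
That matches the stated 9:54 AM, so the schedule is consistent.

Yes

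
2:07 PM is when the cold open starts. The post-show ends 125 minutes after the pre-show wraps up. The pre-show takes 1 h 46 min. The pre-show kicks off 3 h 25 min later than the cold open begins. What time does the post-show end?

The pre-show starts at 2:07 PM + 205 min = 5:32 PM.
The pre-show ends at 5:32 PM + 106 min = 7:18 PM.
The post-show ends at 7:18 PM + 125 min = 9:23 PM.

9:23 PM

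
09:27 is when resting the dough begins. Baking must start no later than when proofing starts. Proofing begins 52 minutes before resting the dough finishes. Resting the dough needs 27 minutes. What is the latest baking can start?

Resting the dough ends at 09:27 + 27 min = 09:54.
Proofing starts at 09:54 − 52 min = 09:02.
Baking is bounded by proofing, so the latest it can start is 09:02.

09:02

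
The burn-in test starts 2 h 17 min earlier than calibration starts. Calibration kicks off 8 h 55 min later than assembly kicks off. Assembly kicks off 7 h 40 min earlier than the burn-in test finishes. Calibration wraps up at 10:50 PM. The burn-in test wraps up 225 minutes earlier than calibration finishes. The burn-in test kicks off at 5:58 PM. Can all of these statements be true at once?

No

The burn-in test ends at 10:50 PM − 225 min = 7:05 PM.
Assembly starts at 7:05 PM − 460 min = 11:25 AM.
Calibration starts at 11:25 AM + 535 min = 8:20 PM.
The burn-in test starts at 8:20 PM − 137 min = 6:03 PM.
But the burn-in test is also said to start at 5:58 PM — a 5-minute conflict.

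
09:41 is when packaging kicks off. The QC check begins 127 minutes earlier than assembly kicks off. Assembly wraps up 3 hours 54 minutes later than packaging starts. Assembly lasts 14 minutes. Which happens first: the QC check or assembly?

Assembly ends at 09:41 + 234 min = 13:35.
Assembly starts at 13:35 − 14 min = 13:21.
The QC check starts at 13:21 − 127 min = 11:14.
The QC check starts at 11:14 and assembly starts at 13:21, so the QC check is first.

the QC check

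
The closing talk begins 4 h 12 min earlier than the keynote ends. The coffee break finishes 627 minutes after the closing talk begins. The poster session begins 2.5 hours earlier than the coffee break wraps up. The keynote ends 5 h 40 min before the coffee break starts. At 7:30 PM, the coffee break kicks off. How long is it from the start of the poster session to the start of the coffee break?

The keynote ends at 7:30 PM − 340 min = 1:50 PM.
The closing talk starts at 1:50 PM − 252 min = 9:38 AM.
The coffee break ends at 9:38 AM + 627 min = 8:05 PM.
The poster session starts at 8:05 PM − 150 min = 5:35 PM.
From 5:35 PM to 7:30 PM is 1 h 55 min.

1 h 55 min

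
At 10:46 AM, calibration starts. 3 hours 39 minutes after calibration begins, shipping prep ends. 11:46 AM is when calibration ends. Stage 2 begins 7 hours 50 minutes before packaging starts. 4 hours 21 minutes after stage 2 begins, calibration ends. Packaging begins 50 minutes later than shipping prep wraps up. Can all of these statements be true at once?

Shipping prep ends at 10:46 AM + 219 min = 2:25 PM.
Packaging starts at 2:25 PM + 50 min = 3:15 PM.
Stage 2 starts at 3:15 PM − 470 min = 7:25 AM.
Calibration ends at 7:25 AM + 261 min = 11:46 AM.
That matches the stated 11:46 AM, so the schedule is consistent.

Yes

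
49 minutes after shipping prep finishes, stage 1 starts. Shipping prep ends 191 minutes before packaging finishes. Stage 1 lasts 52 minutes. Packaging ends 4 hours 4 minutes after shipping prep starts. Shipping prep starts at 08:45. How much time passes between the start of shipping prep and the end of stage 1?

2 hours 34 minutes

Packaging ends at 08:45 + 244 min = 12:49.
Shipping prep ends at 12:49 − 191 min = 09:38.
Stage 1 starts at 09:38 + 49 min = 10:27.
Stage 1 ends at 10:27 + 52 min = 11:19.
From 08:45 to 11:19 is 2 hours 34 minutes.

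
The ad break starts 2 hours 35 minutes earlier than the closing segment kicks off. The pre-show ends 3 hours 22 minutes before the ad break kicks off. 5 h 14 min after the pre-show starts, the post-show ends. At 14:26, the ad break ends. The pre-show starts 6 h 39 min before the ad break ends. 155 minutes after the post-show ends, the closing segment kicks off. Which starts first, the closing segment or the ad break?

The pre-show starts at 14:26 − 399 min = 07:47.
The post-show ends at 07:47 + 314 min = 13:01.
The closing segment starts at 13:01 + 155 min = 15:36.
The ad break starts at 15:36 − 155 min = 13:01.
The closing segment starts at 15:36 and the ad break starts at 13:01, so the ad break is first.

the ad break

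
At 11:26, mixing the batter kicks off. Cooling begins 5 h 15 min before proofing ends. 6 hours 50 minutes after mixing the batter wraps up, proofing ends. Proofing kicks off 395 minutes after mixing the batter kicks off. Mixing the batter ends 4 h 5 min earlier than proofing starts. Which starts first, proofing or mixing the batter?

Proofing starts at 11:26 + 395 min = 18:01.
Proofing starts at 18:01 and mixing the batter starts at 11:26, so mixing the batter is first.

mixing the batter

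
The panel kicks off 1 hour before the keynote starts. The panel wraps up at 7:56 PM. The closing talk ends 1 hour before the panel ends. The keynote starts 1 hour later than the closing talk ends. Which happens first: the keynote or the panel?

the panel

The closing talk ends at 7:56 PM − 60 min = 6:56 PM.
The keynote starts at 6:56 PM + 60 min = 7:56 PM.
The panel starts at 7:56 PM − 60 min = 6:56 PM.
The keynote starts at 7:56 PM and the panel starts at 6:56 PM, so the panel is first.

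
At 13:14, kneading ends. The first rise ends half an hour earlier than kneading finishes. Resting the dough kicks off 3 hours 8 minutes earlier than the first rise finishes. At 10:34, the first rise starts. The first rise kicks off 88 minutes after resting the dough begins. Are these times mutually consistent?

No

The first rise ends at 13:14 − 30 min = 12:44.
Resting the dough starts at 12:44 − 188 min = 09:36.
The first rise starts at 09:36 + 88 min = 11:04.
But the first rise is also said to start at 10:34 — a 30-minute conflict.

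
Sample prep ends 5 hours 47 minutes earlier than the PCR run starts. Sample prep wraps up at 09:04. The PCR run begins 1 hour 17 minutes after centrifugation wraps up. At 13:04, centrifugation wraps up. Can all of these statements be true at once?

No

The PCR run starts at 13:04 + 77 min = 14:21.
Sample prep ends at 14:21 − 347 min = 08:34.
But sample prep is also said to end at 09:04 — a 30-minute conflict.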